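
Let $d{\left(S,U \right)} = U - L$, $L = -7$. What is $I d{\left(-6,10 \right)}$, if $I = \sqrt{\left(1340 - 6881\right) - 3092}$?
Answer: $17 i \sqrt{8633} \approx 1579.5 i$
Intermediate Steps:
$I = i \sqrt{8633}$ ($I = \sqrt{\left(1340 - 6881\right) - 3092} = \sqrt{-5541 - 3092} = \sqrt{-8633} = i \sqrt{8633} \approx 92.914 i$)
$d{\left(S,U \right)} = 7 + U$ ($d{\left(S,U \right)} = U - -7 = U + 7 = 7 + U$)
$I d{\left(-6,10 \right)} = i \sqrt{8633} \left(7 + 10\right) = i \sqrt{8633} \cdot 17 = 17 i \sqrt{8633}$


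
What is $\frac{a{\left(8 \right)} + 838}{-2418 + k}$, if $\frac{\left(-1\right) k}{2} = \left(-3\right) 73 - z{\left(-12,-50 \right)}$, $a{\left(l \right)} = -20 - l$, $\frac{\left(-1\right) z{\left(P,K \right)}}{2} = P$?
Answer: $- \frac{135}{322} \approx -0.41925$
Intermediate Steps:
$z{\left(P,K \right)} = - 2 P$
$k = 486$ ($k = - 2 \left(\left(-3\right) 73 - \left(-2\right) \left(-12\right)\right) = - 2 \left(-219 - 24\right) = \left(-2\right) \left(-243\right) = 486$)
$\frac{a{\left(8 \right)} + 838}{-2418 + k} = \frac{\left(-20 - 8\right) + 838}{-2418 + 486} = \frac{\left(-20 - 8\right) + 838}{-1932} = \left(-28 + 838\right) \left(- \frac{1}{1932}\right) = 810 \left(- \frac{1}{1932}\right) = - \frac{135}{322}$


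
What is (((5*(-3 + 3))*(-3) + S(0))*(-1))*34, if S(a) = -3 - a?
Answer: 102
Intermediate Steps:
(((5*(-3 + 3))*(-3) + S(0))*(-1))*34 = (((5*(-3 + 3))*(-3) + (-3 - 1*0))*(-1))*34 = (((5*0)*(-3) + (-3 + 0))*(-1))*34 = ((0*(-3) - 3)*(-1))*34 = ((0 - 3)*(-1))*34 = -3*(-1)*34 = 3*34 = 102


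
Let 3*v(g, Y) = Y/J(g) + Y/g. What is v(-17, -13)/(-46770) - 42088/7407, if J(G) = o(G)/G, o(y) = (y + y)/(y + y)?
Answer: -371922845/65435907 ≈ -5.6838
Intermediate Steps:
o(y) = 1 (o(y) = (2*y)/((2*y)) = (2*y)*(1/(2*y)) = 1)
J(G) = 1/G
v(g, Y) = Y*g/3 + Y/(3*g) (v(g, Y) = (Y/(1/g) + Y/g)/3 = (Y*g + Y/g)/3 = Y*g/3 + Y/(3*g))
v(-17, -13)/(-46770) - 42088/7407 = ((1/3)*(-13)*(1 + (-17)**2)/(-17))/(-46770) - 42088/7407 = ((1/3)*(-13)*(-1/17)*(1 + 289))*(-1/46770) - 42088*1/7407 = ((1/3)*(-13)*(-1/17)*290)*(-1/46770) - 42088/7407 = (3770/51)*(-1/46770) - 42088/7407 = -377/238527 - 42088/7407 = -371922845/65435907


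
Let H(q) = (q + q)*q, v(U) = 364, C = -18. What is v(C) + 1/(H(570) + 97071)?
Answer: 271861045/746871 ≈ 364.00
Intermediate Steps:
H(q) = 2*q² (H(q) = (2*q)*q = 2*q²)
v(C) + 1/(H(570) + 97071) = 364 + 1/(2*570² + 97071) = 364 + 1/(2*324900 + 97071) = 364 + 1/(649800 + 97071) = 364 + 1/746871 = 271861045/746871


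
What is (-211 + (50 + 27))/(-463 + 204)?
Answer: 134/259 ≈ 0.51737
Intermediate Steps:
(-211 + (50 + 27))/(-463 + 204) = (-211 + 77)/(-259) = -134*(-1/259) = 134/259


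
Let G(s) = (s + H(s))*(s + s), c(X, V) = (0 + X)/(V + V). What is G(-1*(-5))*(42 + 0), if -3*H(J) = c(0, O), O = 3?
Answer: 2100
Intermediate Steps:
c(X, V) = X/(2*V) (c(X, V) = X/((2*V)) = X*(1/(2*V)) = X/(2*V))
H(J) = 0 (H(J) = -0/(6*3) = -⅓*0 = 0)
G(s) = 2*s² (G(s) = (s + 0)*(s + s) = s*(2*s) = 2*s²)
G(-1*(-5))*(42 + 0) = (2*(-1*(-5))²)*(42 + 0) = (2*5²)*42 = (2*25)*42 = 50*42 = 2100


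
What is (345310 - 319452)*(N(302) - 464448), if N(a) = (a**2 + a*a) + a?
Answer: -7285181204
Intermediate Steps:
N(a) = a + 2*a**2 (N(a) = (a**2 + a**2) + a = 2*a**2 + a = a + 2*a**2)
(345310 - 319452)*(N(302) - 464448) = (345310 - 319452)*(302*(1 + 2*302) - 464448) = 25858*(302*(1 + 604) - 464448) = 25858*(302*605 - 464448) = 25858*(182710 - 464448) = 25858*(-281738) = -7285181204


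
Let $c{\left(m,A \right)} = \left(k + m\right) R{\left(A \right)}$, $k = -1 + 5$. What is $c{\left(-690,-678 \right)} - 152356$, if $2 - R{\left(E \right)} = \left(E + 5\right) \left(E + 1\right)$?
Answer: $312402278$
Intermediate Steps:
$k = 4$
$R{\left(E \right)} = 2 - \left(1 + E\right) \left(5 + E\right)$ ($R{\left(E \right)} = 2 - \left(E + 5\right) \left(E + 1\right) = 2 - \left(5 + E\right) \left(1 + E\right) = 2 - \left(1 + E\right) \left(5 + E\right)$)
$c{\left(m,A \right)} = \left(4 + m\right) \left(-3 - A^{2} - 6 A\right)$
$c{\left(-690,-678 \right)} - 152356 = - \left(4 - 690\right) \left(3 + \left(-678\right)^{2} + 6 \left(-678\right)\right) - 152356 = \left(-1\right) \left(-686\right) \left(3 + 459684 - 4068\right) - 152356 = \left(-1\right) \left(-686\right) 455619 - 152356 = 312554634 - 152356 = 312402278$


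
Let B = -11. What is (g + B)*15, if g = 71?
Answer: 900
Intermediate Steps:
(g + B)*15 = (71 - 11)*15 = 60*15 = 900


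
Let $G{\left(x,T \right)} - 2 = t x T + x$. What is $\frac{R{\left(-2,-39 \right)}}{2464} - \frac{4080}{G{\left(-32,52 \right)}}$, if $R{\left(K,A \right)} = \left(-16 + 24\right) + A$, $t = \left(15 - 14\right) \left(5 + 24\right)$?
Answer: $\frac{611161}{8498336} \approx 0.071915$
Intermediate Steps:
$t = 29$ ($t = 1 \cdot 29 = 29$)
$R{\left(K,A \right)} = 8 + A$
$G{\left(x,T \right)} = 2 + x + 29 T x$ ($G{\left(x,T \right)} = 2 + \left(29 x T + x\right) = 2 + \left(29 T x + x\right) = 2 + \left(x + 29 T x\right) = 2 + x + 29 T x$)
$\frac{R{\left(-2,-39 \right)}}{2464} - \frac{4080}{G{\left(-32,52 \right)}} = \frac{8 - 39}{2464} - \frac{4080}{2 - 32 + 29 \cdot 52 \left(-32\right)} = \left(-31\right) \frac{1}{2464} - \frac{4080}{2 - 32 - 48256} = - \frac{31}{2464} - \frac{4080}{-48286} = - \frac{31}{2464} - - \frac{2040}{24143} = - \frac{31}{2464} + \frac{2040}{24143} = \frac{611161}{8498336}$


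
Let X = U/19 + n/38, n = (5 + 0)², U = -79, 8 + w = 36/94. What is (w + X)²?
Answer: 1092025/8836 ≈ 123.59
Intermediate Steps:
w = -358/47 (w = -8 + 36/94 = -8 + 36*(1/94) = -8 + 18/47 = -358/47 ≈ -7.6170)
n = 25 (n = 5² = 25)
X = -7/2 (X = -79/19 + 25/38 = -7/2 ≈ -3.5000)
(w + X)² = (-358/47 - 7/2)² = (-1045/94)² = 1092025/8836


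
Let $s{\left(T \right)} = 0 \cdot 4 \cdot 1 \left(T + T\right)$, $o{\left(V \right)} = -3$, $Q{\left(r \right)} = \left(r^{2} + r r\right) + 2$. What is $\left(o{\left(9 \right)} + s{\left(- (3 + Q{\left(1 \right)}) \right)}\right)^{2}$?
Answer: $9$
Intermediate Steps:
$Q{\left(r \right)} = 2 + 2 r^{2}$ ($Q{\left(r \right)} = \left(r^{2} + r^{2}\right) + 2 = 2 r^{2} + 2 = 2 + 2 r^{2}$)
$s{\left(T \right)} = 0$ ($s{\left(T \right)} = 0 \cdot 1 \cdot 2 T = 0 \cdot 2 T = 0$)
$\left(o{\left(9 \right)} + s{\left(- (3 + Q{\left(1 \right)}) \right)}\right)^{2} = \left(-3 + 0\right)^{2} = \left(-3\right)^{2} = 9$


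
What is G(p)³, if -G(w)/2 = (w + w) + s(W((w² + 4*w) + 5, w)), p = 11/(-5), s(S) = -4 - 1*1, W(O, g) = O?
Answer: 830584/125 ≈ 6644.7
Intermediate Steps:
s(S) = -5 (s(S) = -4 - 1 = -5)
p = -11/5 (p = 11*(-⅕) = -11/5 ≈ -2.2000)
G(w) = 10 - 4*w (G(w) = -2*((w + w) - 5) = -2*(2*w - 5) = -2*(-5 + 2*w) = 10 - 4*w)
G(p)³ = (10 - 4*(-11/5))³ = (10 + 44/5)³ = (94/5)³ = 830584/125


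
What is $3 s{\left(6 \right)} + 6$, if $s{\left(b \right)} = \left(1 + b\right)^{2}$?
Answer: $153$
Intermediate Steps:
$3 s{\left(6 \right)} + 6 = 3 \left(1 + 6\right)^{2} + 6 = 3 \cdot 7^{2} + 6 = 3 \cdot 49 + 6 = 147 + 6 = 153$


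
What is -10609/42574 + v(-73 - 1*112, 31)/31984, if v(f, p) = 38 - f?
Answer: -164912127/680843408 ≈ -0.24222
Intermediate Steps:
-10609/42574 + v(-73 - 1*112, 31)/31984 = -10609/42574 + (38 - (-73 - 1*112))/31984 = -10609*1/42574 + (38 - (-73 - 112))*(1/31984) = -10609/42574 + (38 - 1*(-185))*(1/31984) = -10609/42574 + (38 + 185)*(1/31984) = -10609/42574 + 223*(1/31984) = -10609/42574 + 223/31984 = -164912127/680843408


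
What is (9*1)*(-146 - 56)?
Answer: -1818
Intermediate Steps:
(9*1)*(-146 - 56) = 9*(-202) = -1818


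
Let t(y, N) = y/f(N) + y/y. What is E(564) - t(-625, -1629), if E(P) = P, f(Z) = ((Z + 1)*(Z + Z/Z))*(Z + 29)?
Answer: 95498636263/169624576 ≈ 563.00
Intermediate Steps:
f(Z) = (1 + Z)**2*(29 + Z) (f(Z) = ((1 + Z)*(Z + 1))*(29 + Z) = ((1 + Z)*(1 + Z))*(29 + Z) = (1 + Z)**2*(29 + Z))
t(y, N) = 1 + y/(29 + N**3 + 31*N**2 + 59*N) (t(y, N) = y/(29 + N**3 + 31*N**2 + 59*N) + y/y = y/(29 + N**3 + 31*N**2 + 59*N) + 1 = 1 + y/(29 + N**3 + 31*N**2 + 59*N))
E(564) - t(-625, -1629) = 564 - (1 - 625/(29 + (-1629)**3 + 31*(-1629)**2 + 59*(-1629))) = 564 - (1 - 625/(29 - 4322781189 + 31*2653641 - 96111)) = 564 - (1 - 625/(29 - 4322781189 + 82262871 - 96111)) = 564 - (1 - 625/(-4240614400)) = 564 - (1 - 625*(-1/4240614400)) = 564 - (1 + 25/169624576) = 564 - 1*169624601/169624576 = 564 - 169624601/169624576 = 95498636263/169624576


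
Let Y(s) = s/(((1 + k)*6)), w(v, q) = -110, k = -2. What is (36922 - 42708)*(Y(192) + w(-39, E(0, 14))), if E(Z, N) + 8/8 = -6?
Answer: 821612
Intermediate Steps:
E(Z, N) = -7 (E(Z, N) = -1 - 6 = -7)
Y(s) = -s/6 (Y(s) = s/(((1 - 2)*6)) = s/((-1*6)) = s/(-6) = s*(-1/6) = -s/6)
(36922 - 42708)*(Y(192) + w(-39, E(0, 14))) = (36922 - 42708)*(-1/6*192 - 110) = -5786*(-32 - 110) = -5786*(-142) = 821612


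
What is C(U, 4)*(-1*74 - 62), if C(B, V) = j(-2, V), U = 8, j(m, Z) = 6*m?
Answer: 1632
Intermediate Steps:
C(B, V) = -12 (C(B, V) = 6*(-2) = -12)
C(U, 4)*(-1*74 - 62) = -12*(-1*74 - 62) = -12*(-74 - 62) = -12*(-136) = 1632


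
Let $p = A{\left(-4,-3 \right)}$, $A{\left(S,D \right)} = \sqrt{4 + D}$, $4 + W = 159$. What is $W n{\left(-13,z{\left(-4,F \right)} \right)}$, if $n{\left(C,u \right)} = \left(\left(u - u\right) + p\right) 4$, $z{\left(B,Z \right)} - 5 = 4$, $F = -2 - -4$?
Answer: $620$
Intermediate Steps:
$W = 155$ ($W = -4 + 159 = 155$)
$F = 2$ ($F = -2 + 4 = 2$)
$z{\left(B,Z \right)} = 9$ ($z{\left(B,Z \right)} = 5 + 4 = 9$)
$p = 1$ ($p = \sqrt{4 - 3} = \sqrt{1} = 1$)
$n{\left(C,u \right)} = 4$ ($n{\left(C,u \right)} = \left(\left(u - u\right) + 1\right) 4 = \left(0 + 1\right) 4 = 1 \cdot 4 = 4$)
$W n{\left(-13,z{\left(-4,F \right)} \right)} = 155 \cdot 4 = 620$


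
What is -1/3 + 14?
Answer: 41/3 ≈ 13.667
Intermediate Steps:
-1/3 + 14 = -1*⅓ + 14 = -⅓ + 14 = 41/3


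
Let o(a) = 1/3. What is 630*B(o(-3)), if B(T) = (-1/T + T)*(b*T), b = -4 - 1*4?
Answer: 4480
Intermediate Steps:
b = -8 (b = -4 - 4 = -8)
o(a) = ⅓
B(T) = -8*T*(T - 1/T) (B(T) = (-1/T + T)*(-8*T) = (T - 1/T)*(-8*T) = -8*T*(T - 1/T))
630*B(o(-3)) = 630*(8 - 8*(⅓)²) = 630*(8 - 8*⅑) = 630*(8 - 8/9) = 630*(64/9) = 4480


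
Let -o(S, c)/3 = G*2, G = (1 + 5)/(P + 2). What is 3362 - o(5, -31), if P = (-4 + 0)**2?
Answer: 3364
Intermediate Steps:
P = 16 (P = (-4)**2 = 16)
G = 1/3 (G = (1 + 5)/(16 + 2) = 6/18 = 6*(1/18) = 1/3 ≈ 0.33333)
o(S, c) = -2
3362 - o(5, -31) = 3362 - 1*(-2) = 3362 + 2 = 3364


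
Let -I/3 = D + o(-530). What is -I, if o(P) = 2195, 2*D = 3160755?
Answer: 9495435/2 ≈ 4.7477e+6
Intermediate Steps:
D = 3160755/2 (D = (½)*3160755 = 3160755/2 ≈ 1.5804e+6)
I = -9495435/2 (I = -3*(3160755/2 + 2195) = -3*3165145/2 = -9495435/2 ≈ -4.7477e+6)
-I = -1*(-9495435/2) = 9495435/2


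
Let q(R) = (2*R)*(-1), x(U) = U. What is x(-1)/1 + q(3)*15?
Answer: -91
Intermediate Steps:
q(R) = -2*R
x(-1)/1 + q(3)*15 = -1/1 - 2*3*15 = 1*(-1) - 6*15 = -1 - 90 = -91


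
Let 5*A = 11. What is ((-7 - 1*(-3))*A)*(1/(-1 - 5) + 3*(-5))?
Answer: 2002/15 ≈ 133.47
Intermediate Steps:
A = 11/5 (A = (⅕)*11 = 11/5 ≈ 2.2000)
((-7 - 1*(-3))*A)*(1/(-1 - 5) + 3*(-5)) = ((-7 - 1*(-3))*(11/5))*(1/(-1 - 5) + 3*(-5)) = ((-7 + 3)*(11/5))*(1/(-6) - 15) = (-4*11/5)*(-⅙ - 15) = -44/5*(-91/6) = 2002/15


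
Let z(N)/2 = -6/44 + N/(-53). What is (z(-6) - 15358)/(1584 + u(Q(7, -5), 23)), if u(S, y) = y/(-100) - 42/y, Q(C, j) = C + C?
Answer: -20593604300/2121228593 ≈ -9.7083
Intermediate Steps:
Q(C, j) = 2*C
u(S, y) = -42/y - y/100 (u(S, y) = y*(-1/100) - 42/y = -y/100 - 42/y = -42/y - y/100)
z(N) = -3/11 - 2*N/53 (z(N) = 2*(-6/44 + N/(-53)) = 2*(-6*1/44 + N*(-1/53)) = 2*(-3/22 - N/53) = -3/11 - 2*N/53)
(z(-6) - 15358)/(1584 + u(Q(7, -5), 23)) = ((-3/11 - 2/53*(-6)) - 15358)/(1584 + (-42/23 - 1/100*23)) = ((-3/11 + 12/53) - 15358)/(1584 + (-42*1/23 - 23/100)) = (-27/583 - 15358)/(1584 + (-42/23 - 23/100)) = -8953741/(583*(1584 - 4729/2300)) = -8953741/(583*3638471/2300) = -8953741/583*2300/3638471 = -20593604300/2121228593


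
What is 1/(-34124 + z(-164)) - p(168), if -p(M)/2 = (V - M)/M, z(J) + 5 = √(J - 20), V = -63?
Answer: -12812813591/4659155300 - 2*I*√46/1164788825 ≈ -2.75 - 1.1646e-8*I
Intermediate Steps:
z(J) = -5 + √(-20 + J) (z(J) = -5 + √(J - 20) = -5 + √(-20 + J))
p(M) = -2*(-63 - M)/M
1/(-34124 + z(-164)) - p(168) = 1/(-34124 + (-5 + √(-20 - 164))) - (2 + 126/168) = 1/(-34124 + (-5 + √(-184))) - (2 + 126*(1/168)) = 1/(-34124 + (-5 + 2*I*√46)) - (2 + ¾) = 1/(-34129 + 2*I*√46) - 1*11/4 = 1/(-34129 + 2*I*√46) - 11/4 = -11/4 + 1/(-34129 + 2*I*√46)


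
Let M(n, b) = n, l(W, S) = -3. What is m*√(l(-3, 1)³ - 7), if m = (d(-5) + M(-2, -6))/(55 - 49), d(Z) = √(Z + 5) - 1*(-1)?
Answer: -I*√34/6 ≈ -0.97183*I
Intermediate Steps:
d(Z) = 1 + √(5 + Z) (d(Z) = √(5 + Z) + 1 = 1 + √(5 + Z))
m = -⅙ (m = ((1 + √(5 - 5)) - 2)/(55 - 49) = ((1 + √0) - 2)/6 = ((1 + 0) - 2)*(⅙) = (1 - 2)*(⅙) = -1*⅙ = -⅙ ≈ -0.16667)
m*√(l(-3, 1)³ - 7) = -√((-3)³ - 7)/6 = -√(-27 - 7)/6 = -I*√34/6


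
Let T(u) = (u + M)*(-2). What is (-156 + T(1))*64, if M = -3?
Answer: -9728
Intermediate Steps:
T(u) = 6 - 2*u (T(u) = (u - 3)*(-2) = (-3 + u)*(-2) = 6 - 2*u)
(-156 + T(1))*64 = (-156 + (6 - 2*1))*64 = (-156 + (6 - 2))*64 = (-156 + 4)*64 = -152*64 = -9728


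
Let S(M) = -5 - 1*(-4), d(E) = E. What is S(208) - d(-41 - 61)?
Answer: 101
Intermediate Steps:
S(M) = -1 (S(M) = -5 + 4 = -1)
S(208) - d(-41 - 61) = -1 - (-41 - 61) = -1 - 1*(-102) = -1 + 102 = 101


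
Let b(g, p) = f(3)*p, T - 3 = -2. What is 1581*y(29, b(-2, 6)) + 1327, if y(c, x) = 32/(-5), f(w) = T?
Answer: -43957/5 ≈ -8791.4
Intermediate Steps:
T = 1 (T = 3 - 2 = 1)
f(w) = 1
b(g, p) = p (b(g, p) = 1*p = p)
y(c, x) = -32/5 (y(c, x) = 32*(-⅕) = -32/5)
1581*y(29, b(-2, 6)) + 1327 = 1581*(-32/5) + 1327 = -50592/5 + 1327 = -43957/5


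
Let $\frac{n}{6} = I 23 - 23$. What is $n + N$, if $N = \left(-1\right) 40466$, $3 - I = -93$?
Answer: $-27356$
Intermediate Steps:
$I = 96$ ($I = 3 - -93 = 3 + 93 = 96$)
$n = 13110$ ($n = 6 \left(96 \cdot 23 - 23\right) = 6 \left(2208 - 23\right) = 6 \cdot 2185 = 13110$)
$N = -40466$
$n + N = 13110 - 40466 = -27356$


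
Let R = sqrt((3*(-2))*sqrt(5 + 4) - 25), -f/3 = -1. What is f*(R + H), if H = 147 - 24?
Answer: 369 + 3*I*sqrt(43) ≈ 369.0 + 19.672*I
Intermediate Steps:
f = 3 (f = -3*(-1) = 3)
H = 123
R = I*sqrt(43) (R = sqrt(-6*sqrt(9) - 25) = sqrt(-6*3 - 25) = sqrt(-18 - 25) = sqrt(-43) = I*sqrt(43) ≈ 6.5574*I)
f*(R + H) = 3*(I*sqrt(43) + 123) = 3*(123 + I*sqrt(43)) = 369 + 3*I*sqrt(43)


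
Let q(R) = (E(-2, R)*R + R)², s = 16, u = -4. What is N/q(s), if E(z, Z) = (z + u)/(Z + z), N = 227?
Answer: 11123/4096 ≈ 2.7156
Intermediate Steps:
E(z, Z) = (-4 + z)/(Z + z) (E(z, Z) = (z - 4)/(Z + z) = (-4 + z)/(Z + z))
q(R) = (R - 6*R/(-2 + R))² (q(R) = (((-4 - 2)/(R - 2))*R + R)² = ((-6/(-2 + R))*R + R)² = (-6*R/(-2 + R) + R)² = (R - 6*R/(-2 + R))²)
N/q(s) = 227/((16²*(-8 + 16)²/(-2 + 16)²)) = 227/((256*8²/14²)) = 227/((256*64*(1/196))) = 227/(4096/49) = 227*(49/4096) = 11123/4096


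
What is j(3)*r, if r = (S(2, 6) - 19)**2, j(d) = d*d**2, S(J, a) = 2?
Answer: 7803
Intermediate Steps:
j(d) = d**3
r = 289 (r = (2 - 19)**2 = (-17)**2 = 289)
j(3)*r = 3**3*289 = 27*289 = 7803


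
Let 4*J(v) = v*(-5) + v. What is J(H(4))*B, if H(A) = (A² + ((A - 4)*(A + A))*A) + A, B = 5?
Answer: -100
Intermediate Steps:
H(A) = A + A² + 2*A²*(-4 + A) (H(A) = (A² + ((-4 + A)*(2*A))*A) + A = (A² + (2*A*(-4 + A))*A) + A = (A² + 2*A²*(-4 + A)) + A = A + A² + 2*A²*(-4 + A))
J(v) = -v (J(v) = (v*(-5) + v)/4 = (-5*v + v)/4 = (-4*v)/4 = -v)
J(H(4))*B = -4*(1 - 7*4 + 2*4²)*5 = -4*(1 - 28 + 2*16)*5 = -4*(1 - 28 + 32)*5 = -4*5*5 = -1*20*5 = -20*5 = -100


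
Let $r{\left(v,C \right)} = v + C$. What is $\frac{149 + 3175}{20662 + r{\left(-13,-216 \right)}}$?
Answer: $\frac{1108}{6811} \approx 0.16268$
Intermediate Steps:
$r{\left(v,C \right)} = C + v$
$\frac{149 + 3175}{20662 + r{\left(-13,-216 \right)}} = \frac{149 + 3175}{20662 - 229} = \frac{3324}{20662 - 229} = \frac{3324}{20433} = 3324 \cdot \frac{1}{20433} = \frac{1108}{6811}$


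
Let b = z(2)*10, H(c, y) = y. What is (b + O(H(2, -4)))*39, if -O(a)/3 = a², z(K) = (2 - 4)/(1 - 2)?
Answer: -1092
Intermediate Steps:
z(K) = 2 (z(K) = -2/(-1) = -2*(-1) = 2)
O(a) = -3*a²
b = 20 (b = 2*10 = 20)
(b + O(H(2, -4)))*39 = (20 - 3*(-4)²)*39 = (20 - 3*16)*39 = (20 - 48)*39 = -28*39 = -1092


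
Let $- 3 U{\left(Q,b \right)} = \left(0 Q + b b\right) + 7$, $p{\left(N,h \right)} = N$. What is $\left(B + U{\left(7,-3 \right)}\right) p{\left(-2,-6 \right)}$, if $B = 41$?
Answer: $- \frac{214}{3} \approx -71.333$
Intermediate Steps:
$U{\left(Q,b \right)} = - \frac{7}{3} - \frac{b^{2}}{3}$ ($U{\left(Q,b \right)} = - \frac{\left(0 Q + b b\right) + 7}{3} = - \frac{\left(0 + b^{2}\right) + 7}{3} = - \frac{b^{2} + 7}{3} = - \frac{7 + b^{2}}{3} = - \frac{7}{3} - \frac{b^{2}}{3}$)
$\left(B + U{\left(7,-3 \right)}\right) p{\left(-2,-6 \right)} = \left(41 - \left(\frac{7}{3} + \frac{\left(-3\right)^{2}}{3}\right)\right) \left(-2\right) = \left(41 - \frac{16}{3}\right) \left(-2\right) = \frac{107}{3} \left(-2\right) = - \frac{214}{3}$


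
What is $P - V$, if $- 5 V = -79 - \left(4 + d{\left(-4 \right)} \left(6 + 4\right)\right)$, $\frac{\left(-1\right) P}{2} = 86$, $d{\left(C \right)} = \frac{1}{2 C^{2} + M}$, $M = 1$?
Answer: $- \frac{31129}{165} \approx -188.66$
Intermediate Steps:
$d{\left(C \right)} = \frac{1}{1 + 2 C^{2}}$ ($d{\left(C \right)} = \frac{1}{2 C^{2} + 1} = \frac{1}{1 + 2 C^{2}}$)
$P = -172$ ($P = \left(-2\right) 86 = -172$)
$V = \frac{2749}{165}$ ($V = - \frac{-79 - \left(4 + \frac{6 + 4}{1 + 2 \left(-4\right)^{2}}\right)}{5} = - \frac{-79 - \left(4 + \frac{1}{1 + 2 \cdot 16} \cdot 10\right)}{5} = - \frac{-79 - \left(4 + \frac{1}{1 + 32} \cdot 10\right)}{5} = - \frac{-79 - \left(4 + \frac{1}{33} \cdot 10\right)}{5} = - \frac{-79 - \left(4 + \frac{10}{33}\right)}{5} = - \frac{-79 - \frac{142}{33}}{5} = \left(- \frac{1}{5}\right) \left(- \frac{2749}{33}\right) = \frac{2749}{165} \approx 16.661$)
$P - V = -172 - \frac{2749}{165} = - \frac{31129}{165}$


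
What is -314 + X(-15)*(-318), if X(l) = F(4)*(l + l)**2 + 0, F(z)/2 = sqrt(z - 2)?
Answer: -314 - 572400*sqrt(2) ≈ -8.0981e+5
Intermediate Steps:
F(z) = 2*sqrt(-2 + z) (F(z) = 2*sqrt(z - 2) = 2*sqrt(-2 + z))
X(l) = 8*sqrt(2)*l**2 (X(l) = (2*sqrt(-2 + 4))*(l + l)**2 + 0 = (2*sqrt(2))*(2*l)**2 + 0 = (2*sqrt(2))*(4*l**2) + 0 = 8*sqrt(2)*l**2 + 0 = 8*sqrt(2)*l**2)
-314 + X(-15)*(-318) = -314 + (8*sqrt(2)*(-15)**2)*(-318) = -314 + (8*sqrt(2)*225)*(-318) = -314 + (1800*sqrt(2))*(-318) = -314 - 572400*sqrt(2)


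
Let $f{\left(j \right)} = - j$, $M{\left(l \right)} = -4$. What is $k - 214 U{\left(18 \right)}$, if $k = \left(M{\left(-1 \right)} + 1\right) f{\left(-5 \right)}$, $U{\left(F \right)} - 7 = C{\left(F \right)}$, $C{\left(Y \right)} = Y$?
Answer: $-5365$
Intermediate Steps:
$U{\left(F \right)} = 7 + F$
$k = -15$ ($k = \left(-4 + 1\right) \left(\left(-1\right) \left(-5\right)\right) = \left(-3\right) 5 = -15$)
$k - 214 U{\left(18 \right)} = -15 - 214 \left(7 + 18\right) = -15 - 5350 = -5365$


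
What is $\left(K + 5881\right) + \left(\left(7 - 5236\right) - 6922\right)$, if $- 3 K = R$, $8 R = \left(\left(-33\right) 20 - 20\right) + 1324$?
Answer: $- \frac{37781}{6} \approx -6296.8$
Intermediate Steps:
$R = \frac{161}{2}$ ($R = \frac{\left(\left(-33\right) 20 - 20\right) + 1324}{8} = \frac{\left(-660 - 20\right) + 1324}{8} = \frac{-680 + 1324}{8} = \frac{1}{8} \cdot 644 = \frac{161}{2} \approx 80.5$)
$K = - \frac{161}{6}$ ($K = \left(- \frac{1}{3}\right) \frac{161}{2} = - \frac{161}{6} \approx -26.833$)
$\left(K + 5881\right) + \left(\left(7 - 5236\right) - 6922\right) = \left(- \frac{161}{6} + 5881\right) + \left(\left(7 - 5236\right) - 6922\right) = \frac{35125}{6} - 12151 = - \frac{37781}{6}$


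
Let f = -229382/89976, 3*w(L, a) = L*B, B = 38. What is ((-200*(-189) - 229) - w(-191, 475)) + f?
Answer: 1798970425/44988 ≈ 39988.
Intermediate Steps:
w(L, a) = 38*L/3 (w(L, a) = (L*38)/3 = (38*L)/3 = 38*L/3)
f = -114691/44988 (f = -229382*1/89976 = -114691/44988 ≈ -2.5494)
((-200*(-189) - 229) - w(-191, 475)) + f = ((-200*(-189) - 229) - 38*(-191)/3) - 114691/44988 = ((37800 - 229) - 1*(-7258/3)) - 114691/44988 = (37571 + 7258/3) - 114691/44988 = 119971/3 - 114691/44988 = 1798970425/44988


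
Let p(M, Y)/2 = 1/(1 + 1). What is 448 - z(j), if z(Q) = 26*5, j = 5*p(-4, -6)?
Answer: 318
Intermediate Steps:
p(M, Y) = 1 (p(M, Y) = 2/(1 + 1) = 2/2 = 2*(½) = 1)
j = 5 (j = 5*1 = 5)
z(Q) = 130
448 - z(j) = 448 - 1*130 = 448 - 130 = 318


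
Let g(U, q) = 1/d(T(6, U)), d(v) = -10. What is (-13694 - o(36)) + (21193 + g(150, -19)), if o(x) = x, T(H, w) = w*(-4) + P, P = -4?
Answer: 74629/10 ≈ 7462.9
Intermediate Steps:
T(H, w) = -4 - 4*w (T(H, w) = w*(-4) - 4 = -4*w - 4 = -4 - 4*w)
g(U, q) = -⅒ (g(U, q) = 1/(-10) = -⅒)
(-13694 - o(36)) + (21193 + g(150, -19)) = (-13694 - 1*36) + (21193 - ⅒) = (-13694 - 36) + 211929/10 = -13730 + 211929/10 = 74629/10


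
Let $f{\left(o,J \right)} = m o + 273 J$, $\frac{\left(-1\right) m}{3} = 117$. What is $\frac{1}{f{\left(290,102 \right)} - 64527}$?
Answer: $- \frac{1}{138471} \approx -7.2217 \cdot 10^{-6}$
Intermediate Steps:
$m = -351$ ($m = \left(-3\right) 117 = -351$)
$f{\left(o,J \right)} = - 351 o + 273 J$
$\frac{1}{f{\left(290,102 \right)} - 64527} = \frac{1}{\left(\left(-351\right) 290 + 273 \cdot 102\right) - 64527} = \frac{1}{\left(-101790 + 27846\right) - 64527} = \frac{1}{-73944 - 64527} = \frac{1}{-138471} = - \frac{1}{138471}$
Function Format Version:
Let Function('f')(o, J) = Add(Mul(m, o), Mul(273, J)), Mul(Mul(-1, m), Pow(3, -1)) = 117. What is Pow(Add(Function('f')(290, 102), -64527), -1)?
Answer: Rational(-1, 138471) ≈ -7.2217e-6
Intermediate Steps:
m = -351 (m = Mul(-3, 117) = -351)
Function('f')(o, J) = Add(Mul(-351, o), Mul(273, J))
Pow(Add(Function('f')(290, 102), -64527), -1) = Pow(Add(Add(Mul(-351, 290), Mul(273, 102)), -64527), -1) = Pow(Add(Add(-101790, 27846), -64527), -1) = Pow(Add(-73944, -64527), -1) = Pow(-138471, -1) = Rational(-1, 138471)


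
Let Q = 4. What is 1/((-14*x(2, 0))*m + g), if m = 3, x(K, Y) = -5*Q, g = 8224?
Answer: 1/9064 ≈ 0.00011033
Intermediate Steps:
x(K, Y) = -20 (x(K, Y) = -5*4 = -20)
1/((-14*x(2, 0))*m + g) = 1/(-14*(-20)*3 + 8224) = 1/(280*3 + 8224) = 1/(840 + 8224) = 1/9064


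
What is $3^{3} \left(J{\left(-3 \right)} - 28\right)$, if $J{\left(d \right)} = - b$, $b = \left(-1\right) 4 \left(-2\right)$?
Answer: $-972$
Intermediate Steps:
$b = 8$ ($b = \left(-4\right) \left(-2\right) = 8$)
$J{\left(d \right)} = -8$ ($J{\left(d \right)} = \left(-1\right) 8 = -8$)
$3^{3} \left(J{\left(-3 \right)} - 28\right) = 3^{3} \left(-8 - 28\right) = 27 \left(-36\right) = -972$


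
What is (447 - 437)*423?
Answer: 4230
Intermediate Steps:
(447 - 437)*423 = 10*423 = 4230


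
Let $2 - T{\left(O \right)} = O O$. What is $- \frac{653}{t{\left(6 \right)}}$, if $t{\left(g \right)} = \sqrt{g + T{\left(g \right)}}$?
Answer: $\frac{653 i \sqrt{7}}{14} \approx 123.41 i$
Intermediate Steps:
$T{\left(O \right)} = 2 - O^{2}$ ($T{\left(O \right)} = 2 - O O = 2 - O^{2}$)
$t{\left(g \right)} = \sqrt{2 + g - g^{2}}$ ($t{\left(g \right)} = \sqrt{g - \left(-2 + g^{2}\right)} = \sqrt{2 + g - g^{2}}$)
$- \frac{653}{t{\left(6 \right)}} = - \frac{653}{\sqrt{2 + 6 - 6^{2}}} = - \frac{653}{\sqrt{2 + 6 - 36}} = - \frac{653}{\sqrt{-28}} = - \frac{653}{2 i \sqrt{7}} = - 653 \left(- \frac{i \sqrt{7}}{14}\right) = \frac{653 i \sqrt{7}}{14}$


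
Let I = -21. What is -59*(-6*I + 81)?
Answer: -12213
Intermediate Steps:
-59*(-6*I + 81) = -59*(-6*(-21) + 81) = -59*(126 + 81) = -59*207 = -12213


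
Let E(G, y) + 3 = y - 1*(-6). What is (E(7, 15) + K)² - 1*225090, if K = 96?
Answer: -212094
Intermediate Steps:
E(G, y) = 3 + y (E(G, y) = -3 + (y - 1*(-6)) = -3 + (y + 6) = -3 + (6 + y) = 3 + y)
(E(7, 15) + K)² - 1*225090 = ((3 + 15) + 96)² - 1*225090 = (18 + 96)² - 225090 = 114² - 225090 = 12996 - 225090 = -212094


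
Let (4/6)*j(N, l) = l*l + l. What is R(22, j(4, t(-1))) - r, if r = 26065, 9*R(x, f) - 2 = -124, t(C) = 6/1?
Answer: -234707/9 ≈ -26079.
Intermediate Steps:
t(C) = 6 (t(C) = 6*1 = 6)
j(N, l) = 3*l/2 + 3*l²/2 (j(N, l) = 3*(l*l + l)/2 = 3*(l² + l)/2 = 3*(l + l²)/2 = 3*l/2 + 3*l²/2)
R(x, f) = -122/9 (R(x, f) = 2/9 + (⅑)*(-124) = 2/9 - 124/9 = -122/9)
R(22, j(4, t(-1))) - r = -122/9 - 1*26065 = -122/9 - 26065 = -234707/9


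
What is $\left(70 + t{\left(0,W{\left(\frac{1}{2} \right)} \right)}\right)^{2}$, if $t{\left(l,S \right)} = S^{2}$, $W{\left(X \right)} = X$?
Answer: $\frac{78961}{16} \approx 4935.1$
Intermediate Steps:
$\left(70 + t{\left(0,W{\left(\frac{1}{2} \right)} \right)}\right)^{2} = \left(70 + \left(\frac{1}{2}\right)^{2}\right)^{2} = \left(70 + \frac{1}{4}\right)^{2} = \left(\frac{281}{4}\right)^{2} = \frac{78961}{16}$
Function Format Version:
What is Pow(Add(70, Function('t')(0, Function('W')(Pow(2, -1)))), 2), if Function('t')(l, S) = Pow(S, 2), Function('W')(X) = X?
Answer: Rational(78961, 16) ≈ 4935.1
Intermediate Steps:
Pow(Add(70, Function('t')(0, Function('W')(Pow(2, -1)))), 2) = Pow(Add(70, Pow(Pow(2, -1), 2)), 2) = Pow(Add(70, Pow(Rational(1, 2), 2)), 2) = Pow(Add(70, Rational(1, 4)), 2) = Pow(Rational(281, 4), 2) = Rational(78961, 16)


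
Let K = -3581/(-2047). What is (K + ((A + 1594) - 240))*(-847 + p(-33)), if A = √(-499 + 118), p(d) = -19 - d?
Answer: -2311757427/2047 - 833*I*√381 ≈ -1.1293e+6 - 16260.0*I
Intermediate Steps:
A = I*√381 (A = √(-381) = I*√381 ≈ 19.519*I)
K = 3581/2047 (K = -3581*(-1/2047) = 3581/2047 ≈ 1.7494)
(K + ((A + 1594) - 240))*(-847 + p(-33)) = (3581/2047 + ((I*√381 + 1594) - 240))*(-847 + (-19 - 1*(-33))) = (3581/2047 + ((1594 + I*√381) - 240))*(-847 + (-19 + 33)) = (3581/2047 + (1354 + I*√381))*(-847 + 14) = (2775219/2047 + I*√381)*(-833) = -2311757427/2047 - 833*I*√381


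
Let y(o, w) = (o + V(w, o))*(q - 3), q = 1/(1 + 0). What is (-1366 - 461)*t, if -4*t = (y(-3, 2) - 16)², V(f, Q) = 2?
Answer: 89523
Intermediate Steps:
q = 1 (q = 1/1 = 1)
y(o, w) = -4 - 2*o (y(o, w) = (o + 2)*(1 - 3) = (2 + o)*(-2) = -4 - 2*o)
t = -49 (t = -((-4 - 2*(-3)) - 16)²/4 = -((-4 + 6) - 16)²/4 = -(2 - 16)²/4 = -¼*(-14)² = -¼*196 = -49)
(-1366 - 461)*t = (-1366 - 461)*(-49) = -1827*(-49) = 89523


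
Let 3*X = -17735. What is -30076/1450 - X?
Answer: 12812761/2175 ≈ 5890.9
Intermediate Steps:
X = -17735/3 (X = (⅓)*(-17735) = -17735/3 ≈ -5911.7)
-30076/1450 - X = -30076/1450 - 1*(-17735/3) = -30076*1/1450 + 17735/3 = -15038/725 + 17735/3 = 12812761/2175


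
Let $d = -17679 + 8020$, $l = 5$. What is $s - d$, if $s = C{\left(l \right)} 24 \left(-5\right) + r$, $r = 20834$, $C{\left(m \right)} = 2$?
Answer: $30253$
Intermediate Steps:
$d = -9659$
$s = 20594$ ($s = 2 \cdot 24 \left(-5\right) + 20834 = 48 \left(-5\right) + 20834 = -240 + 20834 = 20594$)
$s - d = 20594 - -9659 = 20594 + 9659 = 30253$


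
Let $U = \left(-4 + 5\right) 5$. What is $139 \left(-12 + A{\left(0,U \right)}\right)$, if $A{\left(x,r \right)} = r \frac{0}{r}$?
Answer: $-1668$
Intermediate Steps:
$U = 5$ ($U = 1 \cdot 5 = 5$)
$A{\left(x,r \right)} = 0$ ($A{\left(x,r \right)} = r 0 = 0$)
$139 \left(-12 + A{\left(0,U \right)}\right) = 139 \left(-12 + 0\right) = 139 \left(-12\right) = -1668$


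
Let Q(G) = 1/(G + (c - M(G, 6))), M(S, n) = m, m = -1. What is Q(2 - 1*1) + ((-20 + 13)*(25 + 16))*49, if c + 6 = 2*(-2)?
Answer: -112505/8 ≈ -14063.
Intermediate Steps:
M(S, n) = -1
c = -10 (c = -6 + 2*(-2) = -6 - 4 = -10)
Q(G) = 1/(-9 + G) (Q(G) = 1/(G + (-10 - 1*(-1))) = 1/(G + (-10 + 1)) = 1/(G - 9) = 1/(-9 + G))
Q(2 - 1*1) + ((-20 + 13)*(25 + 16))*49 = 1/(-9 + (2 - 1*1)) + ((-20 + 13)*(25 + 16))*49 = 1/(-9 + (2 - 1)) - 7*41*49 = 1/(-9 + 1) - 287*49 = 1/(-8) - 14063 = -⅛ - 14063 = -112505/8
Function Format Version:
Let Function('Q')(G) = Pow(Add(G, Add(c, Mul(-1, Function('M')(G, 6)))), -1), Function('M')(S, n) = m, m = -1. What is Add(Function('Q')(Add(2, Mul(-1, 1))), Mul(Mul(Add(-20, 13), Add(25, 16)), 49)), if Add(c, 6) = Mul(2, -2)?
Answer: Rational(-112505, 8) ≈ -14063.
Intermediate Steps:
Function('M')(S, n) = -1
c = -10 (c = Add(-6, Mul(2, -2)) = Add(-6, -4) = -10)
Function('Q')(G) = Pow(Add(-9, G), -1) (Function('Q')(G) = Pow(Add(G, Add(-10, Mul(-1, -1))), -1) = Pow(Add(G, Add(-10, 1)), -1) = Pow(Add(G, -9), -1) = Pow(Add(-9, G), -1))
Add(Function('Q')(Add(2, Mul(-1, 1))), Mul(Mul(Add(-20, 13), Add(25, 16)), 49)) = Add(Pow(Add(-9, Add(2, Mul(-1, 1))), -1), Mul(Mul(Add(-20, 13), Add(25, 16)), 49)) = Add(Pow(Add(-9, Add(2, -1)), -1), Mul(Mul(-7, 41), 49)) = Add(Pow(Add(-9, 1), -1), Mul(-287, 49)) = Add(Pow(-8, -1), -14063) = Add(Rational(-1, 8), -14063) = Rational(-112505, 8)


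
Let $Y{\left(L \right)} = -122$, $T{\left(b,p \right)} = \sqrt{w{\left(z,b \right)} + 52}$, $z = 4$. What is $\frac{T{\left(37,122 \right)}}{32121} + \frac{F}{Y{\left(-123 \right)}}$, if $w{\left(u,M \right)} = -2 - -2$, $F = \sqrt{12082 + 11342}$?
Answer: $- \frac{4 \sqrt{366}}{61} + \frac{2 \sqrt{13}}{32121} \approx -1.2543$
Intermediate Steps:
$F = 8 \sqrt{366}$ ($F = \sqrt{23424} = 8 \sqrt{366} \approx 153.05$)
$w{\left(u,M \right)} = 0$ ($w{\left(u,M \right)} = -2 + 2 = 0$)
$T{\left(b,p \right)} = 2 \sqrt{13}$ ($T{\left(b,p \right)} = \sqrt{0 + 52} = \sqrt{52} = 2 \sqrt{13}$)
$\frac{T{\left(37,122 \right)}}{32121} + \frac{F}{Y{\left(-123 \right)}} = \frac{2 \sqrt{13}}{32121} + \frac{8 \sqrt{366}}{-122} = 2 \sqrt{13} \cdot \frac{1}{32121} + 8 \sqrt{366} \left(- \frac{1}{122}\right) = \frac{2 \sqrt{13}}{32121} - \frac{4 \sqrt{366}}{61} = - \frac{4 \sqrt{366}}{61} + \frac{2 \sqrt{13}}{32121}$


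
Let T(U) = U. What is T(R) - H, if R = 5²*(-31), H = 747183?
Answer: -747958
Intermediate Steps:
R = -775 (R = 25*(-31) = -775)
T(R) - H = -775 - 1*747183 = -775 - 747183 = -747958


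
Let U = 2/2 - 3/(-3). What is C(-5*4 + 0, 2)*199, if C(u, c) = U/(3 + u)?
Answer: -398/17 ≈ -23.412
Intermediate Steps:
U = 2 (U = 2*(½) - 3*(-⅓) = 1 + 1 = 2)
C(u, c) = 2/(3 + u)
C(-5*4 + 0, 2)*199 = (2/(3 + (-5*4 + 0)))*199 = (2/(3 + (-20 + 0)))*199 = (2/(3 - 20))*199 = (2/(-17))*199 = (2*(-1/17))*199 = -2/17*199 = -398/17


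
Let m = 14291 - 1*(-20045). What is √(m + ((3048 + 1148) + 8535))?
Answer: √47067 ≈ 216.95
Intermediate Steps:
m = 34336 (m = 14291 + 20045 = 34336)
√(m + ((3048 + 1148) + 8535)) = √(34336 + ((3048 + 1148) + 8535)) = √(34336 + (4196 + 8535)) = √(34336 + 12731) = √47067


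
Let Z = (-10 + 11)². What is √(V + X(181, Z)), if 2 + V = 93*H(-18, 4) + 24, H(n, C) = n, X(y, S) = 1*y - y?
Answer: 2*I*√413 ≈ 40.645*I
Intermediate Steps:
Z = 1 (Z = 1² = 1)
X(y, S) = 0 (X(y, S) = y - y = 0)
V = -1652 (V = -2 + (93*(-18) + 24) = -2 + (-1674 + 24) = -2 - 1650 = -1652)
√(V + X(181, Z)) = √(-1652 + 0) = √(-1652) = 2*I*√413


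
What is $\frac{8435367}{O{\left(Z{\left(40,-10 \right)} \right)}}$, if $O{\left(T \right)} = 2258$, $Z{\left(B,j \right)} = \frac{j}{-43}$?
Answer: $\frac{8435367}{2258} \approx 3735.8$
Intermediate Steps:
$Z{\left(B,j \right)} = - \frac{j}{43}$ ($Z{\left(B,j \right)} = j \left(- \frac{1}{43}\right) = - \frac{j}{43}$)
$\frac{8435367}{O{\left(Z{\left(40,-10 \right)} \right)}} = \frac{8435367}{2258}$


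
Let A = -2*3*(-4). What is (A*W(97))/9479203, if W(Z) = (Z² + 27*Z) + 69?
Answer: 290328/9479203 ≈ 0.030628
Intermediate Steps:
A = 24 (A = -6*(-4) = 24)
W(Z) = 69 + Z² + 27*Z
(A*W(97))/9479203 = (24*(69 + 97² + 27*97))/9479203 = (24*(69 + 9409 + 2619))*(1/9479203) = (24*12097)*(1/9479203) = 290328*(1/9479203) = 290328/9479203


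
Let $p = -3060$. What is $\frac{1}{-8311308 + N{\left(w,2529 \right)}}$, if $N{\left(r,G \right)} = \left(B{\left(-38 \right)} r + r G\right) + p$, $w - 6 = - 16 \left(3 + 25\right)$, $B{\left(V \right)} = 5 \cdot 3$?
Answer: $- \frac{1}{9438816} \approx -1.0595 \cdot 10^{-7}$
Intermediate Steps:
$B{\left(V \right)} = 15$
$w = -442$ ($w = 6 - 16 \left(3 + 25\right) = 6 - 448 = -442$)
$N{\left(r,G \right)} = -3060 + 15 r + G r$ ($N{\left(r,G \right)} = \left(15 r + r G\right) - 3060 = \left(15 r + G r\right) - 3060 = -3060 + 15 r + G r$)
$\frac{1}{-8311308 + N{\left(w,2529 \right)}} = \frac{1}{-8311308 + \left(-3060 + 15 \left(-442\right) + 2529 \left(-442\right)\right)} = \frac{1}{-8311308 - 1127508} = \frac{1}{-9438816} = - \frac{1}{9438816}$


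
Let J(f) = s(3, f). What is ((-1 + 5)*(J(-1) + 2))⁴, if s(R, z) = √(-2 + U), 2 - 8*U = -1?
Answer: (8 + I*√26)⁴ ≈ -5212.0 + 6200.4*I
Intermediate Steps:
U = 3/8 (U = ¼ - ⅛*(-1) = ¼ + ⅛ = 3/8 ≈ 0.37500)
s(R, z) = I*√26/4 (s(R, z) = √(-2 + 3/8) = √(-13/8) = I*√26/4)
J(f) = I*√26/4
((-1 + 5)*(J(-1) + 2))⁴ = ((-1 + 5)*(I*√26/4 + 2))⁴ = (4*(2 + I*√26/4))⁴ = (8 + I*√26)⁴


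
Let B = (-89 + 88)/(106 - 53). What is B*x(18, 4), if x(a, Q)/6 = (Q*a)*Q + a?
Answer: -1836/53 ≈ -34.641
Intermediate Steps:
x(a, Q) = 6*a + 6*a*Q**2 (x(a, Q) = 6*((Q*a)*Q + a) = 6*(a*Q**2 + a) = 6*(a + a*Q**2) = 6*a + 6*a*Q**2)
B = -1/53 ≈ -0.018868
B*x(18, 4) = -6*18*(1 + 4**2)/53 = -6*18*(1 + 16)/53 = -6*18*17/53 = -1/53*1836 = -1836/53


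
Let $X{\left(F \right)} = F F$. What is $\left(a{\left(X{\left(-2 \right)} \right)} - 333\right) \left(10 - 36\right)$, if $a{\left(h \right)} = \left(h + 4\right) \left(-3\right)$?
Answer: $9282$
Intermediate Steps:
$X{\left(F \right)} = F^{2}$
$a{\left(h \right)} = -12 - 3 h$ ($a{\left(h \right)} = \left(4 + h\right) \left(-3\right) = -12 - 3 h$)
$\left(a{\left(X{\left(-2 \right)} \right)} - 333\right) \left(10 - 36\right) = \left(\left(-12 - 3 \left(-2\right)^{2}\right) - 333\right) \left(10 - 36\right) = \left(\left(-12 - 12\right) - 333\right) \left(10 - 36\right) = \left(\left(-12 - 12\right) - 333\right) \left(-26\right) = \left(-24 - 333\right) \left(-26\right) = \left(-357\right) \left(-26\right) = 9282$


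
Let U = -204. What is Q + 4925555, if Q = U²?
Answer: 4967171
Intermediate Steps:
Q = 41616 (Q = (-204)² = 41616)
Q + 4925555 = 41616 + 4925555 = 4967171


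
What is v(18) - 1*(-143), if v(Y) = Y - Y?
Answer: 143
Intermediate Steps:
v(Y) = 0
v(18) - 1*(-143) = 0 - 1*(-143) = 0 + 143 = 143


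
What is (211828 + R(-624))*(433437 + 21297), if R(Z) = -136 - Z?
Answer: 96547303944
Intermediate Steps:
(211828 + R(-624))*(433437 + 21297) = (211828 + (-136 - 1*(-624)))*(433437 + 21297) = (211828 + (-136 + 624))*454734 = (211828 + 488)*454734 = 212316*454734 = 96547303944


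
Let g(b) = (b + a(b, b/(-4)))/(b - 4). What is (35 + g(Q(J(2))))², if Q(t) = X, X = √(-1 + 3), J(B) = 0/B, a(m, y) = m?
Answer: 59081/49 - 1944*√2/49 ≈ 1149.6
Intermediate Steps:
J(B) = 0
X = √2 ≈ 1.4142
Q(t) = √2
g(b) = 2*b/(-4 + b) (g(b) = (b + b)/(b - 4) = (2*b)/(-4 + b) = 2*b/(-4 + b))
(35 + g(Q(J(2))))² = (35 + 2*√2/(-4 + √2))²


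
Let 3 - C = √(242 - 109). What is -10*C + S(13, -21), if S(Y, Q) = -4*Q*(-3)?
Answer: -282 + 10*√133 ≈ -166.67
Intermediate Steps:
S(Y, Q) = 12*Q
C = 3 - √133 (C = 3 - √(242 - 109) = 3 - √133 ≈ -8.5326)
-10*C + S(13, -21) = -10*(3 - √133) + 12*(-21) = (-30 + 10*√133) - 252 = -282 + 10*√133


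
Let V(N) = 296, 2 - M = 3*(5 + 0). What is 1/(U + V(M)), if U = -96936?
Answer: -1/96640 ≈ -1.0348e-5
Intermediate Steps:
M = -13 (M = 2 - 3*(5 + 0) = 2 - 3*5 = 2 - 1*15 = 2 - 15 = -13)
1/(U + V(M)) = 1/(-96936 + 296) = 1/(-96640) = -1/96640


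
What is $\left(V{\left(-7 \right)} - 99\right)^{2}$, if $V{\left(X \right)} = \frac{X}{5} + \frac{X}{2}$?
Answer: $\frac{1079521}{100} \approx 10795.0$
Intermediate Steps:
$V{\left(X \right)} = \frac{7 X}{10}$ ($V{\left(X \right)} = X \frac{1}{5} + X \frac{1}{2} = \frac{X}{5} + \frac{X}{2} = \frac{7 X}{10}$)
$\left(V{\left(-7 \right)} - 99\right)^{2} = \left(\frac{7}{10} \left(-7\right) - 99\right)^{2} = \left(- \frac{49}{10} - 99\right)^{2} = \left(- \frac{1039}{10}\right)^{2} = \frac{1079521}{100}$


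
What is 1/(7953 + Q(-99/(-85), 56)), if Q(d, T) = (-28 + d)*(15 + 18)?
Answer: 85/600732 ≈ 0.00014149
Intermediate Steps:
Q(d, T) = -924 + 33*d (Q(d, T) = (-28 + d)*33 = -924 + 33*d)
1/(7953 + Q(-99/(-85), 56)) = 1/(7953 + (-924 + 33*(-99/(-85)))) = 1/(7953 + (-924 + 33*(-99*(-1/85)))) = 1/(7953 + (-924 + 33*(99/85))) = 1/(7953 + (-924 + 3267/85)) = 1/(7953 - 75273/85) = 1/(600732/85) = 85/600732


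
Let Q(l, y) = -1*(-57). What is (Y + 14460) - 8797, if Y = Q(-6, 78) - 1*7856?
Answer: -2136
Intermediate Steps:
Q(l, y) = 57
Y = -7799 (Y = 57 - 1*7856 = 57 - 7856 = -7799)
(Y + 14460) - 8797 = (-7799 + 14460) - 8797 = 6661 - 8797 = -2136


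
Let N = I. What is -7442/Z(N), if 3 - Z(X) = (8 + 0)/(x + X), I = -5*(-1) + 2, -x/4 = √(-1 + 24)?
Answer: -7538746/3143 + 238144*√23/3143 ≈ -2035.2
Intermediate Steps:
x = -4*√23 (x = -4*√(-1 + 24) = -4*√23 ≈ -19.183)
I = 7 (I = 5 + 2 = 7)
N = 7
Z(X) = 3 - 8/(X - 4*√23) (Z(X) = 3 - (8 + 0)/(-4*√23 + X) = 3 - 8/(X - 4*√23))
-7442/Z(N) = -7442*(7 - 4*√23)/(-8 - 12*√23 + 3*7) = -7442*(7 - 4*√23)/(-8 - 12*√23 + 21) = -7442*(7 - 4*√23)/(13 - 12*√23)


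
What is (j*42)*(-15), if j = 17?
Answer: -10710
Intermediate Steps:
(j*42)*(-15) = (17*42)*(-15) = 714*(-15) = -10710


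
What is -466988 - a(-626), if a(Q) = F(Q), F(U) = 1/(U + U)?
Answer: -584668975/1252 ≈ -4.6699e+5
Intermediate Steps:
F(U) = 1/(2*U)
a(Q) = 1/(2*Q)
-466988 - a(-626) = -466988 - 1/(2*(-626)) = -466988 - (-1)/(2*626) = -466988 - 1*(-1/1252) = -466988 + 1/1252 = -584668975/1252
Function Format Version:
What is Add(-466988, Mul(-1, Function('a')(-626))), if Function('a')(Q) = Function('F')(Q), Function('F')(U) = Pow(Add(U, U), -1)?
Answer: Rational(-584668975, 1252) ≈ -4.6699e+5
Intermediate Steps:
Function('F')(U) = Mul(Rational(1, 2), Pow(U, -1)) (Function('F')(U) = Pow(Mul(2, U), -1) = Mul(Rational(1, 2), Pow(U, -1)))
Function('a')(Q) = Mul(Rational(1, 2), Pow(Q, -1))
Add(-466988, Mul(-1, Function('a')(-626))) = Add(-466988, Mul(-1, Mul(Rational(1, 2), Pow(-626, -1)))) = Add(-466988, Mul(-1, Mul(Rational(1, 2), Rational(-1, 626)))) = Add(-466988, Mul(-1, Rational(-1, 1252))) = Add(-466988, Rational(1, 1252)) = Rational(-584668975, 1252)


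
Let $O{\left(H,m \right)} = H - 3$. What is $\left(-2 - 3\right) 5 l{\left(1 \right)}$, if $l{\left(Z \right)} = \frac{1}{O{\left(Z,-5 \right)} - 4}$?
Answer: $\frac{25}{6} \approx 4.1667$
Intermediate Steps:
$O{\left(H,m \right)} = -3 + H$
$l{\left(Z \right)} = \frac{1}{-7 + Z}$ ($l{\left(Z \right)} = \frac{1}{\left(-3 + Z\right) - 4} = \frac{1}{-7 + Z}$)
$\left(-2 - 3\right) 5 l{\left(1 \right)} = \frac{\left(-2 - 3\right) 5}{-7 + 1} = \frac{\left(-5\right) 5}{-6} = \left(-25\right) \left(- \frac{1}{6}\right) = \frac{25}{6}$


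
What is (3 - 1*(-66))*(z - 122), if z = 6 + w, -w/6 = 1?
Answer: -8418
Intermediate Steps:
w = -6 (w = -6*1 = -6)
z = 0 (z = 6 - 6 = 0)
(3 - 1*(-66))*(z - 122) = (3 - 1*(-66))*(0 - 122) = (3 + 66)*(-122) = 69*(-122) = -8418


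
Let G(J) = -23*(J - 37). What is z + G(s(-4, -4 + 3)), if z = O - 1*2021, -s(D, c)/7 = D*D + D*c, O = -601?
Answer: 1449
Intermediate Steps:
s(D, c) = -7*D² - 7*D*c (s(D, c) = -7*(D*D + D*c) = -7*(D² + D*c) = -7*D² - 7*D*c)
G(J) = 851 - 23*J (G(J) = -23*(-37 + J) = 851 - 23*J)
z = -2622 (z = -601 - 1*2021 = -601 - 2021 = -2622)
z + G(s(-4, -4 + 3)) = -2622 + (851 - (-161)*(-4)*(-4 + (-4 + 3))) = -2622 + (851 - (-161)*(-4)*(-4 - 1)) = -2622 + (851 - (-161)*(-4)*(-5)) = -2622 + (851 - 23*(-140)) = -2622 + (851 + 3220) = -2622 + 4071 = 1449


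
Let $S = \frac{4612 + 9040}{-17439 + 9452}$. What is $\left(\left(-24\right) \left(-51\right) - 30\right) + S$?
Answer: $\frac{9522826}{7987} \approx 1192.3$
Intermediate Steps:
$S = - \frac{13652}{7987}$ ($S = \frac{13652}{-7987} = 13652 \left(- \frac{1}{7987}\right) = - \frac{13652}{7987} \approx -1.7093$)
$\left(\left(-24\right) \left(-51\right) - 30\right) + S = \left(\left(-24\right) \left(-51\right) - 30\right) - \frac{13652}{7987} = \left(1224 - 30\right) - \frac{13652}{7987} = 1194 - \frac{13652}{7987} = \frac{9522826}{7987}$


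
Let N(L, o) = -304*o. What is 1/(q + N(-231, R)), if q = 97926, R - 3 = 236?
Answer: 1/25270 ≈ 3.9573e-5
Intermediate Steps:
R = 239 (R = 3 + 236 = 239)
1/(q + N(-231, R)) = 1/(97926 - 304*239) = 1/(97926 - 72656) = 1/25270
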